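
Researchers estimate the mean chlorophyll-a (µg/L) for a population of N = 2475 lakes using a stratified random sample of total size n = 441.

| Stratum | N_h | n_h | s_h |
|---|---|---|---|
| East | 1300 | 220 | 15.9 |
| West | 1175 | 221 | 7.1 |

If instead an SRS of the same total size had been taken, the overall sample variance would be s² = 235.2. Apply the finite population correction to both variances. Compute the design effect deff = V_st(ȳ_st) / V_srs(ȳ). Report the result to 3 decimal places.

deff ≈ 0.696

V̂(ȳ_st) = Σ W_h² (1 − n_h/N_h) s_h²/n_h, with W_h = N_h/N and N = 2475:
  stratum East: (1300/2475)²·(1 − 220/1300)·15.9²/220 = 0.263383
  stratum West: (1175/2475)²·(1 − 221/1175)·7.1²/221 = 0.0417408
V_st = 0.305124
V_srs = (1 − 441/2475)·235.2/441 = 0.438303
deff = V_st / V_srs = 0.305124/0.438303 = 0.6961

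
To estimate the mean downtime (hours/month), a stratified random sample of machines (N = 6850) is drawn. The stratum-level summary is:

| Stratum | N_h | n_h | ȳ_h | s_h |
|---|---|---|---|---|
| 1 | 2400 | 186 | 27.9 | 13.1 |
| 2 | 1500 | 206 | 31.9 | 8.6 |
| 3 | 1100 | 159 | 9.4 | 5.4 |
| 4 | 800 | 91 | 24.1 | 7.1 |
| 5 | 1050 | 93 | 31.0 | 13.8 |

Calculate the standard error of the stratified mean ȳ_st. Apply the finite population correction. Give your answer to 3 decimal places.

V̂(ȳ_st) = Σ W_h² (1 − n_h/N_h) s_h²/n_h, with W_h = N_h/N and N = 6850:
  stratum 1: (2400/6850)²·(1 − 186/2400)·13.1²/186 = 0.104481
  stratum 2: (1500/6850)²·(1 − 206/1500)·8.6²/206 = 0.0148516
  stratum 3: (1100/6850)²·(1 − 159/1100)·5.4²/159 = 0.00404568
  stratum 4: (800/6850)²·(1 − 91/800)·7.1²/91 = 0.00669623
  stratum 5: (1050/6850)²·(1 − 93/1050)·13.8²/93 = 0.0438526
V̂(ȳ_st) = 0.173927
SE(ȳ_st) = √0.173927 = 0.417046

SE(ȳ_st) ≈ 0.417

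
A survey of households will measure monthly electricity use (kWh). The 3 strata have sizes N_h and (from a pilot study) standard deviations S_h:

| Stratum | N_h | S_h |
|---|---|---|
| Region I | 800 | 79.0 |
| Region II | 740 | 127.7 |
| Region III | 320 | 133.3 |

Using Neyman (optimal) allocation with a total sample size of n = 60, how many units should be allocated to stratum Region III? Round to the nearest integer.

13

Neyman allocation: n_h = n · N_h S_h / Σ N_i S_i, with n = 60.
  stratum Region I: N_h·S_h = 800·79.0 = 63200.00
  stratum Region II: N_h·S_h = 740·127.7 = 94498.00
  stratum Region III: N_h·S_h = 320·133.3 = 42656.00
Σ N_h S_h = 200354.00
n for stratum Region III = 60·42656.00/200354.00 = 12.774 → 13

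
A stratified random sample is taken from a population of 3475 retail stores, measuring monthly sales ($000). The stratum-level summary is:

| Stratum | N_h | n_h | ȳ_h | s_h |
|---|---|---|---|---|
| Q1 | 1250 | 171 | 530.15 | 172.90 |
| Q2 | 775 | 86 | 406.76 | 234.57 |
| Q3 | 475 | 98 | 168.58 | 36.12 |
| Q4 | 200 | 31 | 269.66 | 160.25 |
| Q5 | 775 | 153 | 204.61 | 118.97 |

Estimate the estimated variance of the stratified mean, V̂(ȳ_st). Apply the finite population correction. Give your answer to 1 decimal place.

V̂(ȳ_st) ≈ 54.0

V̂(ȳ_st) = Σ W_h² (1 − n_h/N_h) s_h²/n_h, with W_h = N_h/N and N = 3475:
  stratum Q1: (1250/3475)²·(1 − 171/1250)·172.90²/171 = 19.5261
  stratum Q2: (775/3475)²·(1 − 86/775)·234.57²/86 = 28.2916
  stratum Q3: (475/3475)²·(1 − 98/475)·36.12²/98 = 0.197422
  stratum Q4: (200/3475)²·(1 − 31/200)·160.25²/31 = 2.31868
  stratum Q5: (775/3475)²·(1 − 153/775)·118.97²/153 = 3.69289
V̂(ȳ_st) = 54.0267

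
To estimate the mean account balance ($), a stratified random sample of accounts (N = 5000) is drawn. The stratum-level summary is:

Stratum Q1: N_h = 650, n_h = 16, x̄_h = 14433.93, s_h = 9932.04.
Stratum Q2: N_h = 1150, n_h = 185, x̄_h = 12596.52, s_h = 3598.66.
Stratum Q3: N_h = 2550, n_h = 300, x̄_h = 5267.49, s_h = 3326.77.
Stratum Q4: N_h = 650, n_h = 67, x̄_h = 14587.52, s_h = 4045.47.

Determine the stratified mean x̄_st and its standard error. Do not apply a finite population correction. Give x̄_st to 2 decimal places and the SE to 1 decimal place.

x̄_st ≈ 9356.41, SE ≈ 348.7

x̄_st = Σ W_h x̄_h = (650·14433.93 + 1150·12596.52 + 2550·5267.49 + 650·14587.52)/5000 = 9356.40800
V̂(x̄_st) = Σ W_h² s_h²/n_h, with W_h = N_h/N and N = 5000:
  stratum Q1: (650/5000)²·9932.04²/16 = 104194
  stratum Q2: (1150/5000)²·3598.66²/185 = 3703.1
  stratum Q3: (2550/5000)²·3326.77²/300 = 9595.43
  stratum Q4: (650/5000)²·4045.47²/67 = 4128.1
V̂(x̄_st) = 121621
SE(x̄_st) = √121621 = 348.742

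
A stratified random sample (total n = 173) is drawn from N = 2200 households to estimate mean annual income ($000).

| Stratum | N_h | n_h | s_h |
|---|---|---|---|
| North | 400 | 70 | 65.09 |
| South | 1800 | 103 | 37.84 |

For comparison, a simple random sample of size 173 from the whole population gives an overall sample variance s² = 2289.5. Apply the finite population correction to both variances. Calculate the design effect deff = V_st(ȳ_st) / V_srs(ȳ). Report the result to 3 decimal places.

V̂(ȳ_st) = Σ W_h² (1 − n_h/N_h) s_h²/n_h, with W_h = N_h/N and N = 2200:
  stratum North: (400/2200)²·(1 − 70/400)·65.09²/70 = 1.65067
  stratum South: (1800/2200)²·(1 − 103/1800)·37.84²/103 = 8.77352
V_st = 10.4242
V_srs = (1 − 173/2200)·2289.5/173 = 12.1934
deff = V_st / V_srs = 10.4242/12.1934 = 0.8549

deff ≈ 0.855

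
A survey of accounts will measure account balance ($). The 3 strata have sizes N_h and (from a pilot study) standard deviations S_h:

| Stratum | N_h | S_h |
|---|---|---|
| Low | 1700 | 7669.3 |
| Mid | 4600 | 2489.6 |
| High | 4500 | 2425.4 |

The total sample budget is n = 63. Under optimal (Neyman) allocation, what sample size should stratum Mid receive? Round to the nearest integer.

Neyman allocation: n_h = n · N_h S_h / Σ N_i S_i, with n = 63.
  stratum Low: N_h·S_h = 1700·7669.3 = 13037810.00
  stratum Mid: N_h·S_h = 4600·2489.6 = 11452160.00
  stratum High: N_h·S_h = 4500·2425.4 = 10914300.00
Σ N_h S_h = 35404270.00
n for stratum Mid = 63·11452160.00/35404270.00 = 20.379 → 20

20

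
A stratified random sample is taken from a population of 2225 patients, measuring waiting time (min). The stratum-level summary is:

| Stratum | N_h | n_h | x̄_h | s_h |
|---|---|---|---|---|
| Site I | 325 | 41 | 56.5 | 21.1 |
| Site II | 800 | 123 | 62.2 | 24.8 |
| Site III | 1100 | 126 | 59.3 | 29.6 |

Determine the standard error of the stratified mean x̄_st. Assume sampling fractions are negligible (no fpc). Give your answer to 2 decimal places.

V̂(x̄_st) = Σ W_h² s_h²/n_h, with W_h = N_h/N and N = 2225:
  stratum Site I: (325/2225)²·21.1²/41 = 0.23168
  stratum Site II: (800/2225)²·24.8²/123 = 0.646425
  stratum Site III: (1100/2225)²·29.6²/126 = 1.69957
V̂(x̄_st) = 2.57767
SE(x̄_st) = √2.57767 = 1.60551

SE(x̄_st) ≈ 1.61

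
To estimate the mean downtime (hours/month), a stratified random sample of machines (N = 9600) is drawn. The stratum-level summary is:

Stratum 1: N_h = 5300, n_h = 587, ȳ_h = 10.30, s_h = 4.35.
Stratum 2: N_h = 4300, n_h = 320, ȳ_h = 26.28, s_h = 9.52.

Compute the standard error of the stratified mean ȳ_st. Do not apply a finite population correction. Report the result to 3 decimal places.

SE(ȳ_st) ≈ 0.258

V̂(ȳ_st) = Σ W_h² s_h²/n_h, with W_h = N_h/N and N = 9600:
  stratum 1: (5300/9600)²·4.35²/587 = 0.00982539
  stratum 2: (4300/9600)²·9.52²/320 = 0.0568222
V̂(ȳ_st) = 0.0666476
SE(ȳ_st) = √0.0666476 = 0.258162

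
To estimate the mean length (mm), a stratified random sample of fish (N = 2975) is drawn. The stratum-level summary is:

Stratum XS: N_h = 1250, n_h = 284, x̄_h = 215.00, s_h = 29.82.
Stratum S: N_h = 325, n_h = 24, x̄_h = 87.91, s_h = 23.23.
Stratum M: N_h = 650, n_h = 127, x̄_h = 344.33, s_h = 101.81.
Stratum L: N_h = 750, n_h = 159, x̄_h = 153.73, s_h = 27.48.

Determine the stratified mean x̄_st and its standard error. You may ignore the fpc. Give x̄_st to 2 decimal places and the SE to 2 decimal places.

x̄_st ≈ 213.93, SE ≈ 2.24

x̄_st = Σ W_h x̄_h = (1250·215.00 + 325·87.91 + 650·344.33 + 750·153.73)/2975 = 213.92697
V̂(x̄_st) = Σ W_h² s_h²/n_h, with W_h = N_h/N and N = 2975:
  stratum XS: (1250/2975)²·29.82²/284 = 0.552768
  stratum S: (325/2975)²·23.23²/24 = 0.268337
  stratum M: (650/2975)²·101.81²/127 = 3.8961
  stratum L: (750/2975)²·27.48²/159 = 0.301846
V̂(x̄_st) = 5.01905
SE(x̄_st) = √5.01905 = 2.24032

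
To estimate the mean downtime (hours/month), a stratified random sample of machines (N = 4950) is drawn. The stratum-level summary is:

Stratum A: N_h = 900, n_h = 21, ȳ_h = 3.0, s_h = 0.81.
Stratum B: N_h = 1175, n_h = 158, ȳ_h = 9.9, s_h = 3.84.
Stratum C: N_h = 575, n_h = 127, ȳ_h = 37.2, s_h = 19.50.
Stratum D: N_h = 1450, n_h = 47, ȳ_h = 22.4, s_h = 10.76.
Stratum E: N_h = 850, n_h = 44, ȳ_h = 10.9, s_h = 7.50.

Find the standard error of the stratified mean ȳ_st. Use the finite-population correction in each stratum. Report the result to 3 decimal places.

V̂(ȳ_st) = Σ W_h² (1 − n_h/N_h) s_h²/n_h, with W_h = N_h/N and N = 4950:
  stratum A: (900/4950)²·(1 − 21/900)·0.81²/21 = 0.00100872
  stratum B: (1175/4950)²·(1 − 158/1175)·3.84²/158 = 0.00455149
  stratum C: (575/4950)²·(1 − 127/575)·19.50²/127 = 0.0314776
  stratum D: (1450/4950)²·(1 − 47/1450)·10.76²/47 = 0.204523
  stratum E: (850/4950)²·(1 − 44/850)·7.50²/44 = 0.0357448
V̂(ȳ_st) = 0.277306
SE(ȳ_st) = √0.277306 = 0.526598

SE(ȳ_st) ≈ 0.527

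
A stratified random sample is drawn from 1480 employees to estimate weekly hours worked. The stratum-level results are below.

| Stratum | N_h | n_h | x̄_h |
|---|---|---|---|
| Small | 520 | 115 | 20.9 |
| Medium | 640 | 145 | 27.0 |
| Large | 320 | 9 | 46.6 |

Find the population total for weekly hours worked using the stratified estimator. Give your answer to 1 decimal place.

τ̂_st = Σ N_h x̄_h = 520·20.9 + 640·27.0 + 320·46.6 = 43060.0

τ̂_st ≈ 43060.0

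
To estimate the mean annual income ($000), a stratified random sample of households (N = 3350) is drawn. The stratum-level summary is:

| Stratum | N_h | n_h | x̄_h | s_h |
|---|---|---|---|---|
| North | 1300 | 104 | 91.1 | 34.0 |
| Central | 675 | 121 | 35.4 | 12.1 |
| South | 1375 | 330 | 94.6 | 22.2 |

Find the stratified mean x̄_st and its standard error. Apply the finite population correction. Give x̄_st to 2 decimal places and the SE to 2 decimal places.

x̄_st = Σ W_h x̄_h = (1300·91.1 + 675·35.4 + 1375·94.6)/3350 = 81.31343
V̂(x̄_st) = Σ W_h² (1 − n_h/N_h) s_h²/n_h, with W_h = N_h/N and N = 3350:
  stratum North: (1300/3350)²·(1 − 104/1300)·34.0²/104 = 1.53996
  stratum Central: (675/3350)²·(1 − 121/675)·12.1²/121 = 0.040319
  stratum South: (1375/3350)²·(1 − 330/1375)·22.2²/330 = 0.191215
V̂(x̄_st) = 1.77149
SE(x̄_st) = √1.77149 = 1.33097

x̄_st ≈ 81.31, SE ≈ 1.33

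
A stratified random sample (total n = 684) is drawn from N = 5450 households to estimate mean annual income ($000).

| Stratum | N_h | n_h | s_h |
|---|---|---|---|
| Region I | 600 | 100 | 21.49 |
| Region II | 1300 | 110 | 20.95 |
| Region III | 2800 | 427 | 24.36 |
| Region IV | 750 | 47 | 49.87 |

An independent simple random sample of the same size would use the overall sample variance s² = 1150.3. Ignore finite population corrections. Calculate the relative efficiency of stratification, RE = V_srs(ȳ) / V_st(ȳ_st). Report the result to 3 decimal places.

RE ≈ 1.018

V̂(ȳ_st) = Σ W_h² s_h²/n_h, with W_h = N_h/N and N = 5450:
  stratum Region I: (600/5450)²·21.49²/100 = 0.0559735
  stratum Region II: (1300/5450)²·20.95²/110 = 0.227023
  stratum Region III: (2800/5450)²·24.36²/427 = 0.366817
  stratum Region IV: (750/5450)²·49.87²/47 = 1.0021
V_st = 1.65191
V_srs = s²/n = 1150.3/684 = 1.68173
Relative efficiency = V_srs / V_st = 1.68173/1.65191 = 1.0180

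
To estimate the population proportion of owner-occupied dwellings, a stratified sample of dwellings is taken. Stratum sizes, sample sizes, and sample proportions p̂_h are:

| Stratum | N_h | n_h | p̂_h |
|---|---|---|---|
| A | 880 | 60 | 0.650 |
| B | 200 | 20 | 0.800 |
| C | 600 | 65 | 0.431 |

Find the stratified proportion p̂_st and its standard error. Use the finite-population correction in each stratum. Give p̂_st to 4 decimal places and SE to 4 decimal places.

N = 1680; stratum weights W_h = N_h/N.
p̂_st = Σ W_h p̂_h = (880·0.650 + 200·0.800 + 600·0.431)/1680 = 0.58964
V̂(p̂_st) = Σ W_h² (1 − n_h/N_h) p̂_h(1−p̂_h)/(n_h−1):
  stratum A: (880/1680)²·(1 − 60/880)·0.650·0.350/59 = 0.000985842
  stratum B: (200/1680)²·(1 − 20/200)·0.800·0.200/19 = 0.000107411
  stratum C: (600/1680)²·(1 − 65/600)·0.431·0.569/64 = 0.000435809
V̂(p̂_st) = 0.00152906; SE = √V̂ = 0.0391032

p̂_st ≈ 0.5896, SE ≈ 0.0391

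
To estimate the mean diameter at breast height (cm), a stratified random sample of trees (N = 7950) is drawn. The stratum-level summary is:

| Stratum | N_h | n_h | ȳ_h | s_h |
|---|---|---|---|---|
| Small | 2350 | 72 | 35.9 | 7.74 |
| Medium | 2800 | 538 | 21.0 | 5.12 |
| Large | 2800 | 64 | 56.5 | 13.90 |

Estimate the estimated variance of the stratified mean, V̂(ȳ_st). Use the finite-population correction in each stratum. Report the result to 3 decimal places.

V̂(ȳ_st) ≈ 0.441

V̂(ȳ_st) = Σ W_h² (1 − n_h/N_h) s_h²/n_h, with W_h = N_h/N and N = 7950:
  stratum Small: (2350/7950)²·(1 − 72/2350)·7.74²/72 = 0.0704753
  stratum Medium: (2800/7950)²·(1 − 538/2800)·5.12²/538 = 0.00488286
  stratum Large: (2800/7950)²·(1 − 64/2800)·13.90²/64 = 0.365923
V̂(ȳ_st) = 0.441281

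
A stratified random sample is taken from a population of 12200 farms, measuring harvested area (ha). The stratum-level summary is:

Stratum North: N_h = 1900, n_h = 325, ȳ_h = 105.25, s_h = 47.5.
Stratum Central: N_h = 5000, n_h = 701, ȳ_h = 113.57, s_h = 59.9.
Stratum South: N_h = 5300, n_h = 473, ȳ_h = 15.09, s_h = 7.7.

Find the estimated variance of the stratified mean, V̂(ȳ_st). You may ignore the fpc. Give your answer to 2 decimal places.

V̂(ȳ_st) = Σ W_h² s_h²/n_h, with W_h = N_h/N and N = 12200:
  stratum North: (1900/12200)²·47.5²/325 = 0.16838
  stratum Central: (5000/12200)²·59.9²/701 = 0.859718
  stratum South: (5300/12200)²·7.7²/473 = 0.0236566
V̂(ȳ_st) = 1.05175

V̂(ȳ_st) ≈ 1.05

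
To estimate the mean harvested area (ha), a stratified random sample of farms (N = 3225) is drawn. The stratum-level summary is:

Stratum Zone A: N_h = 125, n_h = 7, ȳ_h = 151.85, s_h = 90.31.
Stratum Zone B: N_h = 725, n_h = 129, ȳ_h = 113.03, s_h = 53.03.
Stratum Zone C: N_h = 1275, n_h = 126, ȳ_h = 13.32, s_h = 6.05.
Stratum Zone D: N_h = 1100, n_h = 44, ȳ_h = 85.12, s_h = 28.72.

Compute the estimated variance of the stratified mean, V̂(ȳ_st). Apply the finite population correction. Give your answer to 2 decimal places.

V̂(ȳ_st) = Σ W_h² (1 − n_h/N_h) s_h²/n_h, with W_h = N_h/N and N = 3225:
  stratum Zone A: (125/3225)²·(1 − 7/125)·90.31²/7 = 1.65237
  stratum Zone B: (725/3225)²·(1 − 129/725)·53.03²/129 = 0.905687
  stratum Zone C: (1275/3225)²·(1 − 126/1275)·6.05²/126 = 0.0409177
  stratum Zone D: (1100/3225)²·(1 − 44/1100)·28.72²/44 = 2.09369
V̂(ȳ_st) = 4.69267

V̂(ȳ_st) ≈ 4.69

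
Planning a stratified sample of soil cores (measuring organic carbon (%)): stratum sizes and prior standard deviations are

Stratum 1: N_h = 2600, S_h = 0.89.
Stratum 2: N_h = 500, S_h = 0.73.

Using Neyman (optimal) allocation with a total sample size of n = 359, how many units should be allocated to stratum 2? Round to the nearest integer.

49

Neyman allocation: n_h = n · N_h S_h / Σ N_i S_i, with n = 359.
  stratum 1: N_h·S_h = 2600·0.89 = 2314.00
  stratum 2: N_h·S_h = 500·0.73 = 365.00
Σ N_h S_h = 2679.00
n for stratum 2 = 359·365.00/2679.00 = 48.912 → 49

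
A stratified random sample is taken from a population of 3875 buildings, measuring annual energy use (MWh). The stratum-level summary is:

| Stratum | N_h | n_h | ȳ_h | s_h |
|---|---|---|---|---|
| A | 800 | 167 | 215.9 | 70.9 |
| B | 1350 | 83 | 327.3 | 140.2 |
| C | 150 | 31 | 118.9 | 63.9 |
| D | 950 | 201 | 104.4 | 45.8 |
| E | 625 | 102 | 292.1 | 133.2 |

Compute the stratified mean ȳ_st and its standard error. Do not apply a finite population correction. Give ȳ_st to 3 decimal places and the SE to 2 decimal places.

ȳ_st ≈ 235.910, SE ≈ 5.95

ȳ_st = Σ W_h ȳ_h = (800·215.9 + 1350·327.3 + 150·118.9 + 950·104.4 + 625·292.1)/3875 = 235.91032
V̂(ȳ_st) = Σ W_h² s_h²/n_h, with W_h = N_h/N and N = 3875:
  stratum A: (800/3875)²·70.9²/167 = 1.28296
  stratum B: (1350/3875)²·140.2²/83 = 28.7437
  stratum C: (150/3875)²·63.9²/31 = 0.197369
  stratum D: (950/3875)²·45.8²/201 = 0.627247
  stratum E: (625/3875)²·133.2²/102 = 4.52507
V̂(ȳ_st) = 35.3763
SE(ȳ_st) = √35.3763 = 5.9478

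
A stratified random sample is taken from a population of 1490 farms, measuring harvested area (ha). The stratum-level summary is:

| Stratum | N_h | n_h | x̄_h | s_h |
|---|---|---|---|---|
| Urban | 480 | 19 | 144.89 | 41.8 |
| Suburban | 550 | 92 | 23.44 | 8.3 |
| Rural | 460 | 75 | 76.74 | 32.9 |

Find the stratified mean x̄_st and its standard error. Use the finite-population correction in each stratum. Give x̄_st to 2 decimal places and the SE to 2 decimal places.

x̄_st = Σ W_h x̄_h = (480·144.89 + 550·23.44 + 460·76.74)/1490 = 79.01987
V̂(x̄_st) = Σ W_h² (1 − n_h/N_h) s_h²/n_h, with W_h = N_h/N and N = 1490:
  stratum Urban: (480/1490)²·(1 − 19/480)·41.8²/19 = 9.16576
  stratum Suburban: (550/1490)²·(1 − 92/550)·8.3²/92 = 0.0849619
  stratum Rural: (460/1490)²·(1 − 75/460)·32.9²/75 = 1.15127
V̂(x̄_st) = 10.402
SE(x̄_st) = √10.402 = 3.22521

x̄_st ≈ 79.02, SE ≈ 3.23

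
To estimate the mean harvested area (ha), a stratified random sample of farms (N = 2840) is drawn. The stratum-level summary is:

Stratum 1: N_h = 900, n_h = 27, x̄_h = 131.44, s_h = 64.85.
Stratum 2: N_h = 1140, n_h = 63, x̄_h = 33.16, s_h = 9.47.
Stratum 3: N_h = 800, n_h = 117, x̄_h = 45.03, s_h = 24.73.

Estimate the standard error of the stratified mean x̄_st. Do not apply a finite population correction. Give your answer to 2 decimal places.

V̂(x̄_st) = Σ W_h² s_h²/n_h, with W_h = N_h/N and N = 2840:
  stratum 1: (900/2840)²·64.85²/27 = 15.6424
  stratum 2: (1140/2840)²·9.47²/63 = 0.229368
  stratum 3: (800/2840)²·24.73²/117 = 0.414768
V̂(x̄_st) = 16.2866
SE(x̄_st) = √16.2866 = 4.03566

SE(x̄_st) ≈ 4.04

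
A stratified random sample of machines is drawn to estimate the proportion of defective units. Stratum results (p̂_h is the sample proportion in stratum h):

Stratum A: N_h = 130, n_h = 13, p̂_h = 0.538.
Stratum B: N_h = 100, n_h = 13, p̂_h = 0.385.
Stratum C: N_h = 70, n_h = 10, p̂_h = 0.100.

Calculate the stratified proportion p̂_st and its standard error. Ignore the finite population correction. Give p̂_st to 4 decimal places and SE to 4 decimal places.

N = 300; stratum weights W_h = N_h/N.
p̂_st = Σ W_h p̂_h = (130·0.538 + 100·0.385 + 70·0.100)/300 = 0.38480
V̂(p̂_st) = Σ W_h² p̂_h(1−p̂_h)/(n_h−1):
  stratum A: (130/300)²·0.538·0.462/12 = 0.00388944
  stratum B: (100/300)²·0.385·0.615/12 = 0.00219236
  stratum C: (70/300)²·0.100·0.900/9 = 0.000544444
V̂(p̂_st) = 0.00662625; SE = √V̂ = 0.0814018

p̂_st ≈ 0.3848, SE ≈ 0.0814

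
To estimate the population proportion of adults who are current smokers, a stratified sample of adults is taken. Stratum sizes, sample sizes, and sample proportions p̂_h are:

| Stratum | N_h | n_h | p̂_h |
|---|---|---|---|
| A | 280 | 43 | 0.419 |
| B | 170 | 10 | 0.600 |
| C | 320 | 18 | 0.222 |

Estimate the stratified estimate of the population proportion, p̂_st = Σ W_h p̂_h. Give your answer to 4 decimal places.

N = 770; stratum weights W_h = N_h/N.
p̂_st = Σ W_h p̂_h = (280·0.419 + 170·0.600 + 320·0.222)/770 = 0.37709

p̂_st ≈ 0.3771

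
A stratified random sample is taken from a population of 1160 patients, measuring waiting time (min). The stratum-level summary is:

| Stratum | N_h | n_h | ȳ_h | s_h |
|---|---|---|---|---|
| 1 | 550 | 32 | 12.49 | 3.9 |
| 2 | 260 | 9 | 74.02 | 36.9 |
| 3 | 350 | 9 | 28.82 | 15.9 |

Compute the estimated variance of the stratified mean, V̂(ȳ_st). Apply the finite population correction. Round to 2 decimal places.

V̂(ȳ_st) ≈ 9.93

V̂(ȳ_st) = Σ W_h² (1 − n_h/N_h) s_h²/n_h, with W_h = N_h/N and N = 1160:
  stratum 1: (550/1160)²·(1 − 32/550)·3.9²/32 = 0.100637
  stratum 2: (260/1160)²·(1 − 9/260)·36.9²/9 = 7.33739
  stratum 3: (350/1160)²·(1 − 9/350)·15.9²/9 = 2.49148
V̂(ȳ_st) = 9.92951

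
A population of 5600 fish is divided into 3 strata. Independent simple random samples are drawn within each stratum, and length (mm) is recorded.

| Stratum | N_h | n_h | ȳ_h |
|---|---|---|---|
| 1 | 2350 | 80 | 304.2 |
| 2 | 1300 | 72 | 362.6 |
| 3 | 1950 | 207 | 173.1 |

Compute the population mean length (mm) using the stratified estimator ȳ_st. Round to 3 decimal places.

N = Σ N_h = 5600. Stratum weights W_h = N_h/N.
ȳ_st = (2350·304.2 + 1300·362.6 + 1950·173.1) / 5600 = 272.10625

ȳ_st ≈ 272.106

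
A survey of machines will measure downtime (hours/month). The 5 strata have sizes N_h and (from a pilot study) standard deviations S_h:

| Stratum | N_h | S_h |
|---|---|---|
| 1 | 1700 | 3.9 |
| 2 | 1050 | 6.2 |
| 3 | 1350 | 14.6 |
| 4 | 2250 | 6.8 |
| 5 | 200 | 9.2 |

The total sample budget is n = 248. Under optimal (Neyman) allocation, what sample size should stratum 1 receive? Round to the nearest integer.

33

Neyman allocation: n_h = n · N_h S_h / Σ N_i S_i, with n = 248.
  stratum 1: N_h·S_h = 1700·3.9 = 6630.00
  stratum 2: N_h·S_h = 1050·6.2 = 6510.00
  stratum 3: N_h·S_h = 1350·14.6 = 19710.00
  stratum 4: N_h·S_h = 2250·6.8 = 15300.00
  stratum 5: N_h·S_h = 200·9.2 = 1840.00
Σ N_h S_h = 49990.00
n for stratum 1 = 248·6630.00/49990.00 = 32.891 → 33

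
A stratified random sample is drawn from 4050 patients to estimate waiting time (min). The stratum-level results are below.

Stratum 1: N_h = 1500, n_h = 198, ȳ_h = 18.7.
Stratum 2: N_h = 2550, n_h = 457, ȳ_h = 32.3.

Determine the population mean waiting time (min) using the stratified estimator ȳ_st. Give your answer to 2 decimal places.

ȳ_st ≈ 27.26

N = Σ N_h = 4050. Stratum weights W_h = N_h/N.
ȳ_st = (1500·18.7 + 2550·32.3) / 4050 = 27.2630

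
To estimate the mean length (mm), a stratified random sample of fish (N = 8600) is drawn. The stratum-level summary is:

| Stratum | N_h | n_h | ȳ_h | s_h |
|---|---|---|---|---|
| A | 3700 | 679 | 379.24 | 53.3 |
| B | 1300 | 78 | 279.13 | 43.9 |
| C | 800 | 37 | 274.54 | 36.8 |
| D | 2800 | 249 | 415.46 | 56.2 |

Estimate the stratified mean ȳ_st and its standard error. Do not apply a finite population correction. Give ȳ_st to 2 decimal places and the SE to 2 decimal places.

ȳ_st ≈ 366.16, SE ≈ 1.73

ȳ_st = Σ W_h ȳ_h = (3700·379.24 + 1300·279.13 + 800·274.54 + 2800·415.46)/8600 = 366.16012
V̂(ȳ_st) = Σ W_h² s_h²/n_h, with W_h = N_h/N and N = 8600:
  stratum A: (3700/8600)²·53.3²/679 = 0.774446
  stratum B: (1300/8600)²·43.9²/78 = 0.564578
  stratum C: (800/8600)²·36.8²/37 = 0.316721
  stratum D: (2800/8600)²·56.2²/249 = 1.3446
V̂(ȳ_st) = 3.00034
SE(ȳ_st) = √3.00034 = 1.73215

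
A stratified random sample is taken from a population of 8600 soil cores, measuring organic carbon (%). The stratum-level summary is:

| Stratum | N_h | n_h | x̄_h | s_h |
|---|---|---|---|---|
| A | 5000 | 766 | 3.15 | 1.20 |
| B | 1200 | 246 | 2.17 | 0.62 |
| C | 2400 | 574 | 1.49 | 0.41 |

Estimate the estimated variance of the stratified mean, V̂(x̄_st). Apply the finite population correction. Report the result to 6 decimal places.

V̂(x̄_st) = Σ W_h² (1 − n_h/N_h) s_h²/n_h, with W_h = N_h/N and N = 8600:
  stratum A: (5000/8600)²·(1 − 766/5000)·1.20²/766 = 0.000538093
  stratum B: (1200/8600)²·(1 − 246/1200)·0.62²/246 = 2.41869e-05
  stratum C: (2400/8600)²·(1 − 574/2400)·0.41²/574 = 1.73529e-05
V̂(x̄_st) = 0.000579633

V̂(x̄_st) ≈ 0.000580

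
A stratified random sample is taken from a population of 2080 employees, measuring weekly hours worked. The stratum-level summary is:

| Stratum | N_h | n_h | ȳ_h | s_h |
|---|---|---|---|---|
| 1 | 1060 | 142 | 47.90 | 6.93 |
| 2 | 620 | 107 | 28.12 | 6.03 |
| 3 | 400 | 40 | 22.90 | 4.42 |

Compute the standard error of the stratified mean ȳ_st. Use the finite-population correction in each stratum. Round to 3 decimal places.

SE(ȳ_st) ≈ 0.342

V̂(ȳ_st) = Σ W_h² (1 − n_h/N_h) s_h²/n_h, with W_h = N_h/N and N = 2080:
  stratum 1: (1060/2080)²·(1 − 142/1060)·6.93²/142 = 0.0760677
  stratum 2: (620/2080)²·(1 − 107/620)·6.03²/107 = 0.0249823
  stratum 3: (400/2080)²·(1 − 40/400)·4.42²/40 = 0.0162563
V̂(ȳ_st) = 0.117306
SE(ȳ_st) = √0.117306 = 0.3425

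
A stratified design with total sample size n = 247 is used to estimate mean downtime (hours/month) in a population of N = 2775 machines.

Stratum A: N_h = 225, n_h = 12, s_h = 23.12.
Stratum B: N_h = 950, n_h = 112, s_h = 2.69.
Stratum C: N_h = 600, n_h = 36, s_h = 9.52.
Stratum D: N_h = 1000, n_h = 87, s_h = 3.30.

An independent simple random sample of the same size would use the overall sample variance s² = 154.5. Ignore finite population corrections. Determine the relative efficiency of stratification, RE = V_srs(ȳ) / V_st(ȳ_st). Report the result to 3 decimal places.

RE ≈ 1.440

V̂(ȳ_st) = Σ W_h² s_h²/n_h, with W_h = N_h/N and N = 2775:
  stratum A: (225/2775)²·23.12²/12 = 0.292842
  stratum B: (950/2775)²·2.69²/112 = 0.00757195
  stratum C: (600/2775)²·9.52²/36 = 0.117692
  stratum D: (1000/2775)²·3.30²/87 = 0.0162548
V_st = 0.434361
V_srs = s²/n = 154.5/247 = 0.625506
Relative efficiency = V_srs / V_st = 0.625506/0.434361 = 1.4401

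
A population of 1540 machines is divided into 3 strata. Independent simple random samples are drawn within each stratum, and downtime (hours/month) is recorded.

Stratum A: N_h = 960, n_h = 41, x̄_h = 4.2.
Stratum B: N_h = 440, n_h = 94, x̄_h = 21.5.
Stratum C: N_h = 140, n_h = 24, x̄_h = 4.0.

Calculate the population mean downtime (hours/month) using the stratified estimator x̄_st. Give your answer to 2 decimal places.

x̄_st ≈ 9.12

N = Σ N_h = 1540. Stratum weights W_h = N_h/N.
x̄_st = (960·4.2 + 440·21.5 + 140·4.0) / 1540 = 9.1247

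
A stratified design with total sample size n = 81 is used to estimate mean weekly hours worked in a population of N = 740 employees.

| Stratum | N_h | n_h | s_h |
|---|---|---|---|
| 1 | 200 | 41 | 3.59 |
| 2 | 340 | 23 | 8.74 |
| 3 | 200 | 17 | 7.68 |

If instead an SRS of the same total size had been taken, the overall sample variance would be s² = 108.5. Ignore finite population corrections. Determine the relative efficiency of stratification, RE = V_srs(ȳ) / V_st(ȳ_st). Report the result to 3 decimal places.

RE ≈ 1.370

V̂(ȳ_st) = Σ W_h² s_h²/n_h, with W_h = N_h/N and N = 740:
  stratum 1: (200/740)²·3.59²/41 = 0.0229616
  stratum 2: (340/740)²·8.74²/23 = 0.701115
  stratum 3: (200/740)²·7.68²/17 = 0.253437
V_st = 0.977514
V_srs = s²/n = 108.5/81 = 1.33951
Relative efficiency = V_srs / V_st = 1.33951/0.977514 = 1.3703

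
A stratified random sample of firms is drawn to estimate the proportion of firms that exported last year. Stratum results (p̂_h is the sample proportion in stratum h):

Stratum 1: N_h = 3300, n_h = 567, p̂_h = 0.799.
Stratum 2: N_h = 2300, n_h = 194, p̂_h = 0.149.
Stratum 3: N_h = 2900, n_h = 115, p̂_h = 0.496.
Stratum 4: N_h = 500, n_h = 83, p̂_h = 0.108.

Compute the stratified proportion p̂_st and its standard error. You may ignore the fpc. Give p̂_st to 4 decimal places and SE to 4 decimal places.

N = 9000; stratum weights W_h = N_h/N.
p̂_st = Σ W_h p̂_h = (3300·0.799 + 2300·0.149 + 2900·0.496 + 500·0.108)/9000 = 0.49687
V̂(p̂_st) = Σ W_h² p̂_h(1−p̂_h)/(n_h−1):
  stratum 1: (3300/9000)²·0.799·0.201/566 = 3.81478e-05
  stratum 2: (2300/9000)²·0.149·0.851/193 = 4.29071e-05
  stratum 3: (2900/9000)²·0.496·0.504/114 = 0.000227677
  stratum 4: (500/9000)²·0.108·0.892/82 = 3.62602e-06
V̂(p̂_st) = 0.000312357; SE = √V̂ = 0.0176736

p̂_st ≈ 0.4969, SE ≈ 0.0177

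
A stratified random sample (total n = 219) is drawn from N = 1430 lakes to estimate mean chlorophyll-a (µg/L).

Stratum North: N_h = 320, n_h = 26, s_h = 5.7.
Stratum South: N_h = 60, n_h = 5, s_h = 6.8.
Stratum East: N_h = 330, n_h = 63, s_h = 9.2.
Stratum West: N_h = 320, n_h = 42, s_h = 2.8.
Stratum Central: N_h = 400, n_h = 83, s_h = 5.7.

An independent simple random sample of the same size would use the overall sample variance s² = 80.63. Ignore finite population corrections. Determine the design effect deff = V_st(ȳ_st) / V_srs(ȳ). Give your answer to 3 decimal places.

V̂(ȳ_st) = Σ W_h² s_h²/n_h, with W_h = N_h/N and N = 1430:
  stratum North: (320/1430)²·5.7²/26 = 0.0625755
  stratum South: (60/1430)²·6.8²/5 = 0.0162809
  stratum East: (330/1430)²·9.2²/63 = 0.0715469
  stratum West: (320/1430)²·2.8²/42 = 0.00934748
  stratum Central: (400/1430)²·5.7²/83 = 0.0306281
V_st = 0.190379
V_srs = s²/n = 80.63/219 = 0.368174
deff = V_st / V_srs = 0.190379/0.368174 = 0.5171

deff ≈ 0.517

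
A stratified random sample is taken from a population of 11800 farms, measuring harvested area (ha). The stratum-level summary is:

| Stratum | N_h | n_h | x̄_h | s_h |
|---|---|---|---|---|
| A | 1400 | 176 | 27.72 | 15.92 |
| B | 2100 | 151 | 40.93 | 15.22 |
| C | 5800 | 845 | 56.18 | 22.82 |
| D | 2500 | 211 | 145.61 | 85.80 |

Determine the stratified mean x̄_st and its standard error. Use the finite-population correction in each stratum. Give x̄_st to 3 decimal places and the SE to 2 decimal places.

x̄_st = Σ W_h x̄_h = (1400·27.72 + 2100·40.93 + 5800·56.18 + 2500·145.61)/11800 = 69.03644
V̂(x̄_st) = Σ W_h² (1 − n_h/N_h) s_h²/n_h, with W_h = N_h/N and N = 11800:
  stratum A: (1400/11800)²·(1 − 176/1400)·15.92²/176 = 0.0177223
  stratum B: (2100/11800)²·(1 − 151/2100)·15.22²/151 = 0.0450941
  stratum C: (5800/11800)²·(1 − 845/5800)·22.82²/845 = 0.127199
  stratum D: (2500/11800)²·(1 − 211/2500)·85.80²/211 = 1.43388
V̂(x̄_st) = 1.6239
SE(x̄_st) = √1.6239 = 1.27432

x̄_st ≈ 69.036, SE ≈ 1.27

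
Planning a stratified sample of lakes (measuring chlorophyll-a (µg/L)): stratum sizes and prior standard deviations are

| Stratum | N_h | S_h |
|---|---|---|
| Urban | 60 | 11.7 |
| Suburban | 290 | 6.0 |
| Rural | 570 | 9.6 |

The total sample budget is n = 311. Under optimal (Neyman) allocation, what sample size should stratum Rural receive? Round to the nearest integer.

Neyman allocation: n_h = n · N_h S_h / Σ N_i S_i, with n = 311.
  stratum Urban: N_h·S_h = 60·11.7 = 702.00
  stratum Suburban: N_h·S_h = 290·6.0 = 1740.00
  stratum Rural: N_h·S_h = 570·9.6 = 5472.00
Σ N_h S_h = 7914.00
n for stratum Rural = 311·5472.00/7914.00 = 215.036 → 215

215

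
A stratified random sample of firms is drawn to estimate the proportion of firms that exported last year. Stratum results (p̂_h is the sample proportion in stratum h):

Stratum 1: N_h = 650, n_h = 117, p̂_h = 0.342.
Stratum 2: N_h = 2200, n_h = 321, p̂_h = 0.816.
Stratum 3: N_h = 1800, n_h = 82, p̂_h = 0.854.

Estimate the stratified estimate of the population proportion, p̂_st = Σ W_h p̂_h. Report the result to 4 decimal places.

p̂_st ≈ 0.7645

N = 4650; stratum weights W_h = N_h/N.
p̂_st = Σ W_h p̂_h = (650·0.342 + 2200·0.816 + 1800·0.854)/4650 = 0.76445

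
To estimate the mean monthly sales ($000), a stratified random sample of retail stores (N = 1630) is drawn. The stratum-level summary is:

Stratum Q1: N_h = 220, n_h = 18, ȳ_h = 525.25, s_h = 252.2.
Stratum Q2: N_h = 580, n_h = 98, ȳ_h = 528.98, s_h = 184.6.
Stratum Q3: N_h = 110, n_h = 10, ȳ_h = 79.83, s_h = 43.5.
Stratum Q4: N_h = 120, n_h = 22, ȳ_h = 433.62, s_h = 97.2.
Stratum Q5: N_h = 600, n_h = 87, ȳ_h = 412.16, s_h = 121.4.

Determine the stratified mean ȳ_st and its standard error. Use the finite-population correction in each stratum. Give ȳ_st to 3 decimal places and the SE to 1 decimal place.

ȳ_st ≈ 448.144, SE ≈ 10.9

ȳ_st = Σ W_h ȳ_h = (220·525.25 + 580·528.98 + 110·79.83 + 120·433.62 + 600·412.16)/1630 = 448.14423
V̂(ȳ_st) = Σ W_h² (1 − n_h/N_h) s_h²/n_h, with W_h = N_h/N and N = 1630:
  stratum Q1: (220/1630)²·(1 − 18/220)·252.2²/18 = 59.1039
  stratum Q2: (580/1630)²·(1 − 98/580)·184.6²/98 = 36.5879
  stratum Q3: (110/1630)²·(1 − 10/110)·43.5²/10 = 0.783422
  stratum Q4: (120/1630)²·(1 − 22/120)·97.2²/22 = 1.90082
  stratum Q5: (600/1630)²·(1 − 87/600)·121.4²/87 = 19.6251
V̂(ȳ_st) = 118.001
SE(ȳ_st) = √118.001 = 10.8628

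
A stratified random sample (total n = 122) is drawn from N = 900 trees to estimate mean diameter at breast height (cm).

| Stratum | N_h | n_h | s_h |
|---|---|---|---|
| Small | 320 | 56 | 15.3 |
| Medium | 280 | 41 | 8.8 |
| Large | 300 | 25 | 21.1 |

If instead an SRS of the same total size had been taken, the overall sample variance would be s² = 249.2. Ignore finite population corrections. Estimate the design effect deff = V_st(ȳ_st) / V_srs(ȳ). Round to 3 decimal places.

V̂(ȳ_st) = Σ W_h² s_h²/n_h, with W_h = N_h/N and N = 900:
  stratum Small: (320/900)²·15.3²/56 = 0.528457
  stratum Medium: (280/900)²·8.8²/41 = 0.182815
  stratum Large: (300/900)²·21.1²/25 = 1.97871
V_st = 2.68998
V_srs = s²/n = 249.2/122 = 2.04262
deff = V_st / V_srs = 2.68998/2.04262 = 1.3169

deff ≈ 1.317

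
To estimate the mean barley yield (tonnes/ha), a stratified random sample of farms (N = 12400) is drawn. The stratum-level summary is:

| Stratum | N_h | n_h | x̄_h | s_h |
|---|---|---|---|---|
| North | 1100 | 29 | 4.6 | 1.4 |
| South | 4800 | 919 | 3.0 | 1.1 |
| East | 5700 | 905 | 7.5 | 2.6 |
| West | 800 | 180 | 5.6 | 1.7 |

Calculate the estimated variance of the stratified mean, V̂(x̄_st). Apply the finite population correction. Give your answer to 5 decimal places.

V̂(x̄_st) ≈ 0.00206

V̂(x̄_st) = Σ W_h² (1 − n_h/N_h) s_h²/n_h, with W_h = N_h/N and N = 12400:
  stratum North: (1100/12400)²·(1 − 29/1100)·1.4²/29 = 0.000517842
  stratum South: (4800/12400)²·(1 − 919/4800)·1.1²/919 = 0.000159519
  stratum East: (5700/12400)²·(1 − 905/5700)·2.6²/905 = 0.00132776
  stratum West: (800/12400)²·(1 − 180/800)·1.7²/180 = 5.17921e-05
V̂(x̄_st) = 0.00205691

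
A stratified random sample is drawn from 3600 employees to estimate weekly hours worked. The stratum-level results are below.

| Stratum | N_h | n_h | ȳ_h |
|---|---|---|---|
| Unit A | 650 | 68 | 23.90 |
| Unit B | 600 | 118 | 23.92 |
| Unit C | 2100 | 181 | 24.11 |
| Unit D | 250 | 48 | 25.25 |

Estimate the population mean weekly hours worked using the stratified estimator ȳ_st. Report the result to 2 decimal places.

N = Σ N_h = 3600. Stratum weights W_h = N_h/N.
ȳ_st = (650·23.90 + 600·23.92 + 2100·24.11 + 250·25.25) / 3600 = 24.1196

ȳ_st ≈ 24.12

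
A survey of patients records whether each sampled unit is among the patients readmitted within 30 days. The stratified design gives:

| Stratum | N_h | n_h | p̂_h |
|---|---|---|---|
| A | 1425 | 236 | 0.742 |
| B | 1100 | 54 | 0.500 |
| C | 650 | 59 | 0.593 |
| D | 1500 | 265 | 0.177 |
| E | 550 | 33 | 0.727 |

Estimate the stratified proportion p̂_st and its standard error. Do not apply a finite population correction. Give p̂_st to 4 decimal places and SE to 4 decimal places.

p̂_st ≈ 0.5087, SE ≈ 0.0212

N = 5225; stratum weights W_h = N_h/N.
p̂_st = Σ W_h p̂_h = (1425·0.742 + 1100·0.500 + 650·0.593 + 1500·0.177 + 550·0.727)/5225 = 0.50874
V̂(p̂_st) = Σ W_h² p̂_h(1−p̂_h)/(n_h−1):
  stratum A: (1425/5225)²·0.742·0.258/235 = 6.05917e-05
  stratum B: (1100/5225)²·0.500·0.500/53 = 0.000209063
  stratum C: (650/5225)²·0.593·0.407/58 = 6.43984e-05
  stratum D: (1500/5225)²·0.177·0.823/264 = 4.54757e-05
  stratum E: (550/5225)²·0.727·0.273/32 = 6.87226e-05
V̂(p̂_st) = 0.000448251; SE = √V̂ = 0.0211719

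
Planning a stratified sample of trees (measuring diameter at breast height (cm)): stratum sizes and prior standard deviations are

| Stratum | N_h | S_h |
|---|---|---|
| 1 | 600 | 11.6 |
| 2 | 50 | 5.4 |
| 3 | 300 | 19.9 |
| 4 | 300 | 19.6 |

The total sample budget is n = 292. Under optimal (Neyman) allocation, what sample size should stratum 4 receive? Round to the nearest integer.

90

Neyman allocation: n_h = n · N_h S_h / Σ N_i S_i, with n = 292.
  stratum 1: N_h·S_h = 600·11.6 = 6960.00
  stratum 2: N_h·S_h = 50·5.4 = 270.00
  stratum 3: N_h·S_h = 300·19.9 = 5970.00
  stratum 4: N_h·S_h = 300·19.6 = 5880.00
Σ N_h S_h = 19080.00
n for stratum 4 = 292·5880.00/19080.00 = 89.987 → 90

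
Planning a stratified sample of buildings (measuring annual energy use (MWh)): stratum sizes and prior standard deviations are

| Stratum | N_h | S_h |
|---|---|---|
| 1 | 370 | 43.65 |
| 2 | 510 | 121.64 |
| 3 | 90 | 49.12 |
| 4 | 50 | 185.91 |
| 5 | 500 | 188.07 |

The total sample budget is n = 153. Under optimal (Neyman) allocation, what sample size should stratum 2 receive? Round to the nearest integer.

51

Neyman allocation: n_h = n · N_h S_h / Σ N_i S_i, with n = 153.
  stratum 1: N_h·S_h = 370·43.65 = 16150.50
  stratum 2: N_h·S_h = 510·121.64 = 62036.40
  stratum 3: N_h·S_h = 90·49.12 = 4420.80
  stratum 4: N_h·S_h = 50·185.91 = 9295.50
  stratum 5: N_h·S_h = 500·188.07 = 94035.00
Σ N_h S_h = 185938.20
n for stratum 2 = 153·62036.40/185938.20 = 51.047 → 51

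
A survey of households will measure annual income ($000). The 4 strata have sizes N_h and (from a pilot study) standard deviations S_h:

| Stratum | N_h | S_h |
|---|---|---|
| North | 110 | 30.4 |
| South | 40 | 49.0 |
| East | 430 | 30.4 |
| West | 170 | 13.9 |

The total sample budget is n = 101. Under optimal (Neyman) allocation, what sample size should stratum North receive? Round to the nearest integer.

16

Neyman allocation: n_h = n · N_h S_h / Σ N_i S_i, with n = 101.
  stratum North: N_h·S_h = 110·30.4 = 3344.00
  stratum South: N_h·S_h = 40·49.0 = 1960.00
  stratum East: N_h·S_h = 430·30.4 = 13072.00
  stratum West: N_h·S_h = 170·13.9 = 2363.00
Σ N_h S_h = 20739.00
n for stratum North = 101·3344.00/20739.00 = 16.285 → 16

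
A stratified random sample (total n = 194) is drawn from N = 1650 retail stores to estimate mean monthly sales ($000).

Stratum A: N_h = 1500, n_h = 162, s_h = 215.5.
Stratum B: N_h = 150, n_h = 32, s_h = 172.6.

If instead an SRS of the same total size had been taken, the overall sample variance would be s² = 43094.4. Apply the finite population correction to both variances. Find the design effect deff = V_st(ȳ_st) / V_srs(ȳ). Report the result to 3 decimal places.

deff ≈ 1.109

V̂(ȳ_st) = Σ W_h² (1 − n_h/N_h) s_h²/n_h, with W_h = N_h/N and N = 1650:
  stratum A: (1500/1650)²·(1 − 162/1500)·215.5²/162 = 211.329
  stratum B: (150/1650)²·(1 − 32/150)·172.6²/32 = 6.05253
V_st = 217.381
V_srs = (1 − 194/1650)·43094.4/194 = 196.018
deff = V_st / V_srs = 217.381/196.018 = 1.1090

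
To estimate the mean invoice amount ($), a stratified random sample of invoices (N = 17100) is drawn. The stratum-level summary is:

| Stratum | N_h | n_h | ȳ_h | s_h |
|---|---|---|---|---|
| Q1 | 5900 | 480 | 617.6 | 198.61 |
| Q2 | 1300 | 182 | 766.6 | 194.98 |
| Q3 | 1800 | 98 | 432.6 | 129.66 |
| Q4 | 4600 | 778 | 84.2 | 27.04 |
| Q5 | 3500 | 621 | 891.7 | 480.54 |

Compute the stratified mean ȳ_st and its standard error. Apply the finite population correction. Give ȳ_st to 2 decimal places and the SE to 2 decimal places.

ȳ_st ≈ 522.07, SE ≈ 4.97

ȳ_st = Σ W_h ȳ_h = (5900·617.6 + 1300·766.6 + 1800·432.6 + 4600·84.2 + 3500·891.7)/17100 = 522.06842
V̂(ȳ_st) = Σ W_h² (1 − n_h/N_h) s_h²/n_h, with W_h = N_h/N and N = 17100:
  stratum Q1: (5900/17100)²·(1 − 480/5900)·198.61²/480 = 8.98711
  stratum Q2: (1300/17100)²·(1 − 182/1300)·194.98²/182 = 1.03825
  stratum Q3: (1800/17100)²·(1 − 98/1800)·129.66²/98 = 1.79732
  stratum Q4: (4600/17100)²·(1 − 778/4600)·27.04²/778 = 0.0565054
  stratum Q5: (3500/17100)²·(1 − 621/3500)·480.54²/621 = 12.814
V̂(ȳ_st) = 24.6932
SE(ȳ_st) = √24.6932 = 4.96922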